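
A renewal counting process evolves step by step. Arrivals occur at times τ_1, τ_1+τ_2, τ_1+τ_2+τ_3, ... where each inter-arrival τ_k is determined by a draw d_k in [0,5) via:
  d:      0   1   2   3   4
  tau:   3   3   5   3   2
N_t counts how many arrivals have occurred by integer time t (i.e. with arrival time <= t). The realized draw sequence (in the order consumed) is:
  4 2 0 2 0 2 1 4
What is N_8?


2

draw d_1=4: τ_1=2, arrival time A_1=2
draw d_2=2: τ_2=5, arrival time A_2=7
draw d_3=0: τ_3=3, arrival time A_3=10
draw d_4=2: τ_4=5, arrival time A_4=15
draw d_5=0: τ_5=3, arrival time A_5=18
draw d_6=2: τ_6=5, arrival time A_6=23
draw d_7=1: τ_7=3, arrival time A_7=26
draw d_8=4: τ_8=2, arrival time A_8=28
N_t over t=0..8: 0:0 1:0 2:1 3:1 4:1 5:1 6:1 7:2 8:2


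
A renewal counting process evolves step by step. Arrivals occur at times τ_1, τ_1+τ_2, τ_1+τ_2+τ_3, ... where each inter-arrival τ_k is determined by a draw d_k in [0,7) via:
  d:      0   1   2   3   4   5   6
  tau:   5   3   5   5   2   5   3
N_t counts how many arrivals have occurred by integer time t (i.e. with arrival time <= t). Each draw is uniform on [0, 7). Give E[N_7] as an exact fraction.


67/49

Inter-arrival values over d=0..6: [5, 3, 5, 5, 2, 5, 3]
Each d has probability 1/7, so the pmf of τ is: f(2) = 1/7, f(3) = 2/7, f(5) = 4/7
Renewal equation for m(n) = E[N_n]: condition on τ_1 = k (if k <= n, one arrival plus a fresh copy on the remaining n−k steps): m(n) = F(n) + Σ_{k<=n} f(k)·m(n−k), where F(n) = P(τ <= n) and m(0) = 0
m(1) = F(1) = 0
m(2) = F(2) = 1/7
m(3) = F(3) = 3/7
m(4) = F(4) + f(2)·m(2) = 3/7 + 1/7·1/7 = 22/49
m(5) = F(5) + f(2)·m(3) + f(3)·m(2) = 1 + 1/7·3/7 + 2/7·1/7 = 54/49
m(6) = F(6) + f(2)·m(4) + f(3)·m(3) = 1 + 1/7·22/49 + 2/7·3/7 = 407/343
m(7) = F(7) + f(2)·m(5) + f(3)·m(4) + f(5)·m(2) = 1 + 1/7·54/49 + 2/7·22/49 + 4/7·1/7 = 67/49
E[N_7] = m(7) = 67/49


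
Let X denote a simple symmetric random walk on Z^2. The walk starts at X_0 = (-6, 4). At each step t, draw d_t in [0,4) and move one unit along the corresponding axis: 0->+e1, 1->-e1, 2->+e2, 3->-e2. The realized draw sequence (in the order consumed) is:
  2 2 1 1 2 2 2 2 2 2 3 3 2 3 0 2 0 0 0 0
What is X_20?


t=0: X=(-6, 4), d=2 → +e2, X_1=(-6, 5)
t=1: X=(-6, 5), d=2 → +e2, X_2=(-6, 6)
t=2: X=(-6, 6), d=1 → -e1, X_3=(-7, 6)
t=3: X=(-7, 6), d=1 → -e1, X_4=(-8, 6)
t=4: X=(-8, 6), d=2 → +e2, X_5=(-8, 7)
t=5: X=(-8, 7), d=2 → +e2, X_6=(-8, 8)
t=6: X=(-8, 8), d=2 → +e2, X_7=(-8, 9)
t=7: X=(-8, 9), d=2 → +e2, X_8=(-8, 10)
t=8: X=(-8, 10), d=2 → +e2, X_9=(-8, 11)
t=9: X=(-8, 11), d=2 → +e2, X_10=(-8, 12)
t=10: X=(-8, 12), d=3 → -e2, X_11=(-8, 11)
t=11: X=(-8, 11), d=3 → -e2, X_12=(-8, 10)
t=12: X=(-8, 10), d=2 → +e2, X_13=(-8, 11)
t=13: X=(-8, 11), d=3 → -e2, X_14=(-8, 10)
t=14: X=(-8, 10), d=0 → +e1, X_15=(-7, 10)
t=15: X=(-7, 10), d=2 → +e2, X_16=(-7, 11)
t=16: X=(-7, 11), d=0 → +e1, X_17=(-6, 11)
t=17: X=(-6, 11), d=0 → +e1, X_18=(-5, 11)
t=18: X=(-5, 11), d=0 → +e1, X_19=(-4, 11)
t=19: X=(-4, 11), d=0 → +e1, X_20=(-3, 11)

(-3, 11)


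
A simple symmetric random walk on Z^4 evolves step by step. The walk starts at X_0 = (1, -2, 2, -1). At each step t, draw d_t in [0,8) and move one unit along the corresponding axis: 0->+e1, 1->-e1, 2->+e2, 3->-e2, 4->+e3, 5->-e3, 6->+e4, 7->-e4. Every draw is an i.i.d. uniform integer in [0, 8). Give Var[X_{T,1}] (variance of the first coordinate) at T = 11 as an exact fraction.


11/4

Outcome values over d=0..7: [1, -1, 0, 0, 0, 0, 0, 0]
Σy = 0, Σy² = 2, M = 8
μ = 0/8 = 0,  σ² = 2/8 − (0)² = 1/4
Independent increments: Var[X_11] = 11·σ² = 11·(1/4) = 11/4


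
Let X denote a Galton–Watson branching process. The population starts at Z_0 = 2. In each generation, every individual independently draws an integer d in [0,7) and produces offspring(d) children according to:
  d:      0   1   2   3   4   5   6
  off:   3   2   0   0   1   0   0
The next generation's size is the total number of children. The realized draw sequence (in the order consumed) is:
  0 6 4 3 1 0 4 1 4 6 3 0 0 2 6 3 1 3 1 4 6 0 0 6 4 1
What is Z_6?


gen 0: Z_0=2, draws=[0, 6], offspring=[3, 0], Z_1=3
gen 1: Z_1=3, draws=[4, 3, 1], offspring=[1, 0, 2], Z_2=3
gen 2: Z_2=3, draws=[0, 4, 1], offspring=[3, 1, 2], Z_3=6
gen 3: Z_3=6, draws=[4, 6, 3, 0, 0, 2], offspring=[1, 0, 0, 3, 3, 0], Z_4=7
gen 4: Z_4=7, draws=[6, 3, 1, 3, 1, 4, 6], offspring=[0, 0, 2, 0, 2, 1, 0], Z_5=5
gen 5: Z_5=5, draws=[0, 0, 6, 4, 1], offspring=[3, 3, 0, 1, 2], Z_6=9

9


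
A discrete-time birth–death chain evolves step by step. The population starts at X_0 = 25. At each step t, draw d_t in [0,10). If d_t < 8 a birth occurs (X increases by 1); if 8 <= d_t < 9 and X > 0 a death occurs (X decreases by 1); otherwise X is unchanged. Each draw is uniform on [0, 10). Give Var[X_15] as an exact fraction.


123/20

X can drop by at most 1 per step and X_0 = 25 > T = 15, so X_t >= 25 − t >= 10 > 0 for every t <= 15: the floor at 0 (the 'and X > 0' condition) never binds. Hence X_15 = X_0 + Σ_{t<15} Y_t with i.i.d. increments Y_t = y(d_t) ∈ {+1, −1, 0}.
Outcome values over d=0..9: [1, 1, 1, 1, 1, 1, 1, 1, -1, 0]
Σy = 7, Σy² = 9, M = 10
μ = 7/10 = 7/10,  σ² = 9/10 − (7/10)² = 41/100
Independent increments: Var[X_15] = 15·σ² = 15·(41/100) = 123/20


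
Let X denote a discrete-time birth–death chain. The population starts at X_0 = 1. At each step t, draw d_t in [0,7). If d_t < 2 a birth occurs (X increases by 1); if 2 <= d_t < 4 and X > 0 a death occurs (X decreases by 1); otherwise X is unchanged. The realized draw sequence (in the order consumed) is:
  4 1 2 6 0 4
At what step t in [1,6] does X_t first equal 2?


t=0: X=1, d=4 → hold, X_1=1
t=1: X=1, d=1 → birth, X_2=2
t=2: X=2, d=2 → death, X_3=1
t=3: X=1, d=6 → hold, X_4=1
t=4: X=1, d=0 → birth, X_5=2
t=5: X=2, d=4 → hold, X_6=2

2


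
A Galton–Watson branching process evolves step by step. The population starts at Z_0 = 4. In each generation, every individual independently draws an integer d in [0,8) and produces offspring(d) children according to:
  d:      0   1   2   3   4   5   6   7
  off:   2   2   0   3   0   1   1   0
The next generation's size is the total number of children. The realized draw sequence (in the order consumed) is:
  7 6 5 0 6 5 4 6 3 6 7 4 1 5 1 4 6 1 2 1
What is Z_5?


5

gen 0: Z_0=4, draws=[7, 6, 5, 0], offspring=[0, 1, 1, 2], Z_1=4
gen 1: Z_1=4, draws=[6, 5, 4, 6], offspring=[1, 1, 0, 1], Z_2=3
gen 2: Z_2=3, draws=[3, 6, 7], offspring=[3, 1, 0], Z_3=4
gen 3: Z_3=4, draws=[4, 1, 5, 1], offspring=[0, 2, 1, 2], Z_4=5
gen 4: Z_4=5, draws=[4, 6, 1, 2, 1], offspring=[0, 1, 2, 0, 2], Z_5=5


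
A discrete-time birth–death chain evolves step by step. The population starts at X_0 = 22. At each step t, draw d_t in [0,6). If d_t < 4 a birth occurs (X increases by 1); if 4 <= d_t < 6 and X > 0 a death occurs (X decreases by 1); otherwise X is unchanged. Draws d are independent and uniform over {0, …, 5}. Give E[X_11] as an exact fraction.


77/3

X can drop by at most 1 per step and X_0 = 22 > T = 11, so X_t >= 22 − t >= 11 > 0 for every t <= 11: the floor at 0 (the 'and X > 0' condition) never binds. Hence X_11 = X_0 + Σ_{t<11} Y_t with i.i.d. increments Y_t = y(d_t) ∈ {+1, −1, 0}.
Outcome values over d=0..5: [1, 1, 1, 1, -1, -1]
Σy = 2, Σy² = 6, M = 6
μ = 2/6 = 1/3,  σ² = 6/6 − (1/3)² = 8/9
E[X_11] = 22 + 11·(1/3) = 77/3


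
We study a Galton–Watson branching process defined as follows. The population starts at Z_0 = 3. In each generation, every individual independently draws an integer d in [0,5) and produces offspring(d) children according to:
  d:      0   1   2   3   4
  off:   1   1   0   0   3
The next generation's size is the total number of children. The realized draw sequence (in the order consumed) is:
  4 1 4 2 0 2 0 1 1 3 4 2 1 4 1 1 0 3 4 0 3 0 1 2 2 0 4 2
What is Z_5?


6

gen 0: Z_0=3, draws=[4, 1, 4], offspring=[3, 1, 3], Z_1=7
gen 1: Z_1=7, draws=[2, 0, 2, 0, 1, 1, 3], offspring=[0, 1, 0, 1, 1, 1, 0], Z_2=4
gen 2: Z_2=4, draws=[4, 2, 1, 4], offspring=[3, 0, 1, 3], Z_3=7
gen 3: Z_3=7, draws=[1, 1, 0, 3, 4, 0, 3], offspring=[1, 1, 1, 0, 3, 1, 0], Z_4=7
gen 4: Z_4=7, draws=[0, 1, 2, 2, 0, 4, 2], offspring=[1, 1, 0, 0, 1, 3, 0], Z_5=6


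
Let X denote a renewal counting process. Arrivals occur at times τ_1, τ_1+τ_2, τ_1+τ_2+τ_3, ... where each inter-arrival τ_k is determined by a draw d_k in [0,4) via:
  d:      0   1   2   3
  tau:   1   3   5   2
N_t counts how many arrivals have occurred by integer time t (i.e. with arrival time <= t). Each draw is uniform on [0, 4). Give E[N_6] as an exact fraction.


8265/4096

Inter-arrival values over d=0..3: [1, 3, 5, 2]
Each d has probability 1/4, so the pmf of τ is: f(1) = 1/4, f(2) = 1/4, f(3) = 1/4, f(5) = 1/4
Renewal equation for m(n) = E[N_n]: condition on τ_1 = k (if k <= n, one arrival plus a fresh copy on the remaining n−k steps): m(n) = F(n) + Σ_{k<=n} f(k)·m(n−k), where F(n) = P(τ <= n) and m(0) = 0
m(1) = F(1) = 1/4
m(2) = F(2) + f(1)·m(1) = 1/2 + 1/4·1/4 = 9/16
m(3) = F(3) + f(1)·m(2) + f(2)·m(1) = 3/4 + 1/4·9/16 + 1/4·1/4 = 61/64
m(4) = F(4) + f(1)·m(3) + f(2)·m(2) + f(3)·m(1) = 3/4 + 1/4·61/64 + 1/4·9/16 + 1/4·1/4 = 305/256
m(5) = F(5) + f(1)·m(4) + f(2)·m(3) + f(3)·m(2) = 1 + 1/4·305/256 + 1/4·61/64 + 1/4·9/16 = 1717/1024
m(6) = F(6) + f(1)·m(5) + f(2)·m(4) + f(3)·m(3) + f(5)·m(1) = 1 + 1/4·1717/1024 + 1/4·305/256 + 1/4·61/64 + 1/4·1/4 = 8265/4096
E[N_6] = m(6) = 8265/4096


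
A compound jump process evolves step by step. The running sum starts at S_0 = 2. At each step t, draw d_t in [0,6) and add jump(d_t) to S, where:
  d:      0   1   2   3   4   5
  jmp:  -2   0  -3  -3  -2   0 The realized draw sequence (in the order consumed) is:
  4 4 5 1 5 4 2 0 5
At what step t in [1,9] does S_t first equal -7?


7

t=0: S=2, d=4, jump=-2, S_1=0
t=1: S=0, d=4, jump=-2, S_2=-2
t=2: S=-2, d=5, jump=0, S_3=-2
t=3: S=-2, d=1, jump=0, S_4=-2
t=4: S=-2, d=5, jump=0, S_5=-2
t=5: S=-2, d=4, jump=-2, S_6=-4
t=6: S=-4, d=2, jump=-3, S_7=-7
t=7: S=-7, d=0, jump=-2, S_8=-9
t=8: S=-9, d=5, jump=0, S_9=-9


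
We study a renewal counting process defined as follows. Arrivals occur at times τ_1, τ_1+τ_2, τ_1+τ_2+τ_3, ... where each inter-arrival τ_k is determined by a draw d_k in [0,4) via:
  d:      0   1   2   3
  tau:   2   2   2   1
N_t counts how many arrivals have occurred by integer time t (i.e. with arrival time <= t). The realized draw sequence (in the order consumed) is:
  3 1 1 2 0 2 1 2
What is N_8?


4

draw d_1=3: τ_1=1, arrival time A_1=1
draw d_2=1: τ_2=2, arrival time A_2=3
draw d_3=1: τ_3=2, arrival time A_3=5
draw d_4=2: τ_4=2, arrival time A_4=7
draw d_5=0: τ_5=2, arrival time A_5=9
draw d_6=2: τ_6=2, arrival time A_6=11
draw d_7=1: τ_7=2, arrival time A_7=13
draw d_8=2: τ_8=2, arrival time A_8=15
N_t over t=0..8: 0:0 1:1 2:1 3:2 4:2 5:3 6:3 7:4 8:4


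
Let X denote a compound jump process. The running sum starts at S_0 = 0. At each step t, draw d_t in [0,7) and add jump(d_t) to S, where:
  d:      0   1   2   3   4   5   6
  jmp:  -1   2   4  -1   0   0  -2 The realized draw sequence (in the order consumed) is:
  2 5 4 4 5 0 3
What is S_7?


t=0: S=0, d=2, jump=4, S_1=4
t=1: S=4, d=5, jump=0, S_2=4
t=2: S=4, d=4, jump=0, S_3=4
t=3: S=4, d=4, jump=0, S_4=4
t=4: S=4, d=5, jump=0, S_5=4
t=5: S=4, d=0, jump=-1, S_6=3
t=6: S=3, d=3, jump=-1, S_7=2

2


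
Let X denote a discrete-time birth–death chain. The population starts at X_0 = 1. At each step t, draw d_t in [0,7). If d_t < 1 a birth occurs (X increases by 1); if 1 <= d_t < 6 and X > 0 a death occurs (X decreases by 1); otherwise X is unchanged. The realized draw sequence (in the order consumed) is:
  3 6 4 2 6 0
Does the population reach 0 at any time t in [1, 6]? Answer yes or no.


yes

t=0: X=1, d=3 → death, X_1=0
t=1: X=0, d=6 → hold, X_2=0
t=2: X=0, d=4 → hold, X_3=0
t=3: X=0, d=2 → hold, X_4=0
t=4: X=0, d=6 → hold, X_5=0
t=5: X=0, d=0 → birth, X_6=1


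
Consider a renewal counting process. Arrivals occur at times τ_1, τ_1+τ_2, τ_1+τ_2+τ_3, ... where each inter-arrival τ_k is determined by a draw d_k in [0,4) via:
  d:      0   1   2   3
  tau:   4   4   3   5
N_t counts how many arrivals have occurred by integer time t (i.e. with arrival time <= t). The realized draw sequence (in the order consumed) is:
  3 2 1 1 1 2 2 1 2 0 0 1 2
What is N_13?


3

draw d_1=3: τ_1=5, arrival time A_1=5
draw d_2=2: τ_2=3, arrival time A_2=8
draw d_3=1: τ_3=4, arrival time A_3=12
draw d_4=1: τ_4=4, arrival time A_4=16
draw d_5=1: τ_5=4, arrival time A_5=20
draw d_6=2: τ_6=3, arrival time A_6=23
draw d_7=2: τ_7=3, arrival time A_7=26
draw d_8=1: τ_8=4, arrival time A_8=30
draw d_9=2: τ_9=3, arrival time A_9=33
draw d_10=0: τ_10=4, arrival time A_10=37
draw d_11=0: τ_11=4, arrival time A_11=41
draw d_12=1: τ_12=4, arrival time A_12=45
draw d_13=2: τ_13=3, arrival time A_13=48
N_t over t=0..13: 0:0 1:0 2:0 3:0 4:0 5:1 6:1 7:1 8:2 9:2 10:2 11:2 12:3 13:3


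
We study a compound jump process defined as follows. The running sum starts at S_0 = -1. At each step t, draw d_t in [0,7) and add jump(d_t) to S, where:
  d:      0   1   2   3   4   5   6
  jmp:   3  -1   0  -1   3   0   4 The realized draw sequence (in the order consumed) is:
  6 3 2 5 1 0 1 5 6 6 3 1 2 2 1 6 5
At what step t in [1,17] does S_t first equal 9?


12

t=0: S=-1, d=6, jump=4, S_1=3
t=1: S=3, d=3, jump=-1, S_2=2
t=2: S=2, d=2, jump=0, S_3=2
t=3: S=2, d=5, jump=0, S_4=2
t=4: S=2, d=1, jump=-1, S_5=1
t=5: S=1, d=0, jump=3, S_6=4
t=6: S=4, d=1, jump=-1, S_7=3
t=7: S=3, d=5, jump=0, S_8=3
t=8: S=3, d=6, jump=4, S_9=7
t=9: S=7, d=6, jump=4, S_10=11
t=10: S=11, d=3, jump=-1, S_11=10
t=11: S=10, d=1, jump=-1, S_12=9
t=12: S=9, d=2, jump=0, S_13=9
t=13: S=9, d=2, jump=0, S_14=9
t=14: S=9, d=1, jump=-1, S_15=8
t=15: S=8, d=6, jump=4, S_16=12
t=16: S=12, d=5, jump=0, S_17=12


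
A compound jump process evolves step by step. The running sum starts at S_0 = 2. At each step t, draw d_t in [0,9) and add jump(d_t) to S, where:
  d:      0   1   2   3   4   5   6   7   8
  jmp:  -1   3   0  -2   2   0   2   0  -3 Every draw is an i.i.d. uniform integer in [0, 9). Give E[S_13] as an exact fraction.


Outcome values over d=0..8: [-1, 3, 0, -2, 2, 0, 2, 0, -3]
Σy = 1, Σy² = 31, M = 9
μ = 1/9 = 1/9,  σ² = 31/9 − (1/9)² = 278/81
E[S_13] = 2 + 13·(1/9) = 31/9

31/9


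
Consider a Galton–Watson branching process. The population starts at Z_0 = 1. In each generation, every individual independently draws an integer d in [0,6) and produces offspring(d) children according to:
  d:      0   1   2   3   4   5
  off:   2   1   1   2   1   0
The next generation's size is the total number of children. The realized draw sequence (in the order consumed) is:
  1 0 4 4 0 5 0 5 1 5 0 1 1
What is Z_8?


gen 0: Z_0=1, draws=[1], offspring=[1], Z_1=1
gen 1: Z_1=1, draws=[0], offspring=[2], Z_2=2
gen 2: Z_2=2, draws=[4, 4], offspring=[1, 1], Z_3=2
gen 3: Z_3=2, draws=[0, 5], offspring=[2, 0], Z_4=2
gen 4: Z_4=2, draws=[0, 5], offspring=[2, 0], Z_5=2
gen 5: Z_5=2, draws=[1, 5], offspring=[1, 0], Z_6=1
gen 6: Z_6=1, draws=[0], offspring=[2], Z_7=2
gen 7: Z_7=2, draws=[1, 1], offspring=[1, 1], Z_8=2

2


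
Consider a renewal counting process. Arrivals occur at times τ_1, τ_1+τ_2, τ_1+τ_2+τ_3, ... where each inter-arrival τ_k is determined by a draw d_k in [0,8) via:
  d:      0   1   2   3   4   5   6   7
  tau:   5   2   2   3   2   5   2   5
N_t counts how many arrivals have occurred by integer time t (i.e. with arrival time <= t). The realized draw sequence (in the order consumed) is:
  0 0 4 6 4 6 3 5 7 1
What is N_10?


draw d_1=0: τ_1=5, arrival time A_1=5
draw d_2=0: τ_2=5, arrival time A_2=10
draw d_3=4: τ_3=2, arrival time A_3=12
draw d_4=6: τ_4=2, arrival time A_4=14
draw d_5=4: τ_5=2, arrival time A_5=16
draw d_6=6: τ_6=2, arrival time A_6=18
draw d_7=3: τ_7=3, arrival time A_7=21
draw d_8=5: τ_8=5, arrival time A_8=26
draw d_9=7: τ_9=5, arrival time A_9=31
draw d_10=1: τ_10=2, arrival time A_10=33
N_t over t=0..10: 0:0 1:0 2:0 3:0 4:0 5:1 6:1 7:1 8:1 9:1 10:2

2


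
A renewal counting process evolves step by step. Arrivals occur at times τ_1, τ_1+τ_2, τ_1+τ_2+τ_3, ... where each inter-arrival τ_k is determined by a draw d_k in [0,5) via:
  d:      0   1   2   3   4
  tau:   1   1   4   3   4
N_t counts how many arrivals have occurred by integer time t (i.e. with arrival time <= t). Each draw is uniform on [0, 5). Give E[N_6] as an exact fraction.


Inter-arrival values over d=0..4: [1, 1, 4, 3, 4]
Each d has probability 1/5, so the pmf of τ is: f(1) = 2/5, f(3) = 1/5, f(4) = 2/5
Renewal equation for m(n) = E[N_n]: condition on τ_1 = k (if k <= n, one arrival plus a fresh copy on the remaining n−k steps): m(n) = F(n) + Σ_{k<=n} f(k)·m(n−k), where F(n) = P(τ <= n) and m(0) = 0
m(1) = F(1) = 2/5
m(2) = F(2) + f(1)·m(1) = 2/5 + 2/5·2/5 = 14/25
m(3) = F(3) + f(1)·m(2) = 3/5 + 2/5·14/25 = 103/125
m(4) = F(4) + f(1)·m(3) + f(3)·m(1) = 1 + 2/5·103/125 + 1/5·2/5 = 881/625
m(5) = F(5) + f(1)·m(4) + f(3)·m(2) + f(4)·m(1) = 1 + 2/5·881/625 + 1/5·14/25 + 2/5·2/5 = 5737/3125
m(6) = F(6) + f(1)·m(5) + f(3)·m(3) + f(4)·m(2) = 1 + 2/5·5737/3125 + 1/5·103/125 + 2/5·14/25 = 33174/15625
E[N_6] = m(6) = 33174/15625

33174/15625


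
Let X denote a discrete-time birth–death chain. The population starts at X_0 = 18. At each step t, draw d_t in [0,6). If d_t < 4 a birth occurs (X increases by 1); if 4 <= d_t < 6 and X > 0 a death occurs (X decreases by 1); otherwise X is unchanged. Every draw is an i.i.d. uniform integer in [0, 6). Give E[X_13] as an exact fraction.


X can drop by at most 1 per step and X_0 = 18 > T = 13, so X_t >= 18 − t >= 5 > 0 for every t <= 13: the floor at 0 (the 'and X > 0' condition) never binds. Hence X_13 = X_0 + Σ_{t<13} Y_t with i.i.d. increments Y_t = y(d_t) ∈ {+1, −1, 0}.
Outcome values over d=0..5: [1, 1, 1, 1, -1, -1]
Σy = 2, Σy² = 6, M = 6
μ = 2/6 = 1/3,  σ² = 6/6 − (1/3)² = 8/9
E[X_13] = 18 + 13·(1/3) = 67/3

67/3


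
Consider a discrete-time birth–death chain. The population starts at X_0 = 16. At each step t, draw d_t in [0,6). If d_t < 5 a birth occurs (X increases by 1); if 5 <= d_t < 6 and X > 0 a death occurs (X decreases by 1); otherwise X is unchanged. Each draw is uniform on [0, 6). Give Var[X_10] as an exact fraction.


50/9

X can drop by at most 1 per step and X_0 = 16 > T = 10, so X_t >= 16 − t >= 6 > 0 for every t <= 10: the floor at 0 (the 'and X > 0' condition) never binds. Hence X_10 = X_0 + Σ_{t<10} Y_t with i.i.d. increments Y_t = y(d_t) ∈ {+1, −1, 0}.
Outcome values over d=0..5: [1, 1, 1, 1, 1, -1]
Σy = 4, Σy² = 6, M = 6
μ = 4/6 = 2/3,  σ² = 6/6 − (2/3)² = 5/9
Independent increments: Var[X_10] = 10·σ² = 10·(5/9) = 50/9


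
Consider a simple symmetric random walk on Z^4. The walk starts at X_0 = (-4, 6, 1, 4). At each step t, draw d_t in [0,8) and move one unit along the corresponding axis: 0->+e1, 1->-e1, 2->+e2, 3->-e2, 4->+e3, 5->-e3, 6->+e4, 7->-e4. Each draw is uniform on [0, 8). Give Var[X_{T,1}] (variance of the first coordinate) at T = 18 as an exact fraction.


9/2

Outcome values over d=0..7: [1, -1, 0, 0, 0, 0, 0, 0]
Σy = 0, Σy² = 2, M = 8
μ = 0/8 = 0,  σ² = 2/8 − (0)² = 1/4
Independent increments: Var[X_18] = 18·σ² = 18·(1/4) = 9/2


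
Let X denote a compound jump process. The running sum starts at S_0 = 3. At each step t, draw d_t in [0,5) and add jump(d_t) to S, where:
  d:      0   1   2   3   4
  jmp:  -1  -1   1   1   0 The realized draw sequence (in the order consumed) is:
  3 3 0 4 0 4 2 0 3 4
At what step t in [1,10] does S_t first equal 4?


1

t=0: S=3, d=3, jump=1, S_1=4
t=1: S=4, d=3, jump=1, S_2=5
t=2: S=5, d=0, jump=-1, S_3=4
t=3: S=4, d=4, jump=0, S_4=4
t=4: S=4, d=0, jump=-1, S_5=3
t=5: S=3, d=4, jump=0, S_6=3
t=6: S=3, d=2, jump=1, S_7=4
t=7: S=4, d=0, jump=-1, S_8=3
t=8: S=3, d=3, jump=1, S_9=4
t=9: S=4, d=4, jump=0, S_10=4


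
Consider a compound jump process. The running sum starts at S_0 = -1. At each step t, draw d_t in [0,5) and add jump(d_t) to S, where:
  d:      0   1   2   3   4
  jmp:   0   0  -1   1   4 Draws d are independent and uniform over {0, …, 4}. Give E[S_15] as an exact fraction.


11

Outcome values over d=0..4: [0, 0, -1, 1, 4]
Σy = 4, Σy² = 18, M = 5
μ = 4/5 = 4/5,  σ² = 18/5 − (4/5)² = 74/25
E[S_15] = -1 + 15·(4/5) = 11


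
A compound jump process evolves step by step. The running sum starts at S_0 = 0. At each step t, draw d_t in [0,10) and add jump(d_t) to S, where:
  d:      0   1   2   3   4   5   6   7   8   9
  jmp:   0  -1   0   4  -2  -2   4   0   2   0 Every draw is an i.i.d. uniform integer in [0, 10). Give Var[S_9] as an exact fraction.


153/4

Outcome values over d=0..9: [0, -1, 0, 4, -2, -2, 4, 0, 2, 0]
Σy = 5, Σy² = 45, M = 10
μ = 5/10 = 1/2,  σ² = 45/10 − (1/2)² = 17/4
Independent increments: Var[S_9] = 9·σ² = 9·(17/4) = 153/4


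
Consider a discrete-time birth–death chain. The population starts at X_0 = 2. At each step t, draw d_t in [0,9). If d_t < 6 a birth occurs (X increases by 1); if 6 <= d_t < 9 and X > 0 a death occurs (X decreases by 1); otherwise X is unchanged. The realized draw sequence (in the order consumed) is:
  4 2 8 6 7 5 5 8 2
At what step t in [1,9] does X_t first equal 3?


t=0: X=2, d=4 → birth, X_1=3
t=1: X=3, d=2 → birth, X_2=4
t=2: X=4, d=8 → death, X_3=3
t=3: X=3, d=6 → death, X_4=2
t=4: X=2, d=7 → death, X_5=1
t=5: X=1, d=5 → birth, X_6=2
t=6: X=2, d=5 → birth, X_7=3
t=7: X=3, d=8 → death, X_8=2
t=8: X=2, d=2 → birth, X_9=3

1


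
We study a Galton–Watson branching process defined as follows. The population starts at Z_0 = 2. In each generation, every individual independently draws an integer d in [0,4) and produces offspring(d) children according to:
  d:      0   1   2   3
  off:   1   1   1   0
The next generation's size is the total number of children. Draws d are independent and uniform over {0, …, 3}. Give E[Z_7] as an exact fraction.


Outcome values over d=0..3: [1, 1, 1, 0]
Σy = 3, Σy² = 3, M = 4
μ = 3/4 = 3/4,  σ² = 3/4 − (3/4)² = 3/16
E[Z_0] = 2
E[Z_1] = 3/4·E[Z_0] = 3/2
E[Z_2] = 3/4·E[Z_1] = 9/8
E[Z_3] = 3/4·E[Z_2] = 27/32
E[Z_4] = 3/4·E[Z_3] = 81/128
E[Z_5] = 3/4·E[Z_4] = 243/512
E[Z_6] = 3/4·E[Z_5] = 729/2048
E[Z_7] = 3/4·E[Z_6] = 2187/8192

2187/8192


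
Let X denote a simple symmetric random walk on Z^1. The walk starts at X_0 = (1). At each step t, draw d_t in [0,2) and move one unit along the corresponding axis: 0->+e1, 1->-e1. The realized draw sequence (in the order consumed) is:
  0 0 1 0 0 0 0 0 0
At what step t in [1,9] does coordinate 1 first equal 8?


t=0: X=(1), d=0 → +e1, X_1=(2)
t=1: X=(2), d=0 → +e1, X_2=(3)
t=2: X=(3), d=1 → -e1, X_3=(2)
t=3: X=(2), d=0 → +e1, X_4=(3)
t=4: X=(3), d=0 → +e1, X_5=(4)
t=5: X=(4), d=0 → +e1, X_6=(5)
t=6: X=(5), d=0 → +e1, X_7=(6)
t=7: X=(6), d=0 → +e1, X_8=(7)
t=8: X=(7), d=0 → +e1, X_9=(8)

9


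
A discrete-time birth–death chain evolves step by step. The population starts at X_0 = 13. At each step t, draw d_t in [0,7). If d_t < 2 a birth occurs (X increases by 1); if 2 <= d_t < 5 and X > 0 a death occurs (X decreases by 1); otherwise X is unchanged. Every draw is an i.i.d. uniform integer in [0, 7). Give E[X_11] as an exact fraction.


X can drop by at most 1 per step and X_0 = 13 > T = 11, so X_t >= 13 − t >= 2 > 0 for every t <= 11: the floor at 0 (the 'and X > 0' condition) never binds. Hence X_11 = X_0 + Σ_{t<11} Y_t with i.i.d. increments Y_t = y(d_t) ∈ {+1, −1, 0}.
Outcome values over d=0..6: [1, 1, -1, -1, -1, 0, 0]
Σy = -1, Σy² = 5, M = 7
μ = -1/7 = -1/7,  σ² = 5/7 − (-1/7)² = 34/49
E[X_11] = 13 + 11·(-1/7) = 80/7

80/7


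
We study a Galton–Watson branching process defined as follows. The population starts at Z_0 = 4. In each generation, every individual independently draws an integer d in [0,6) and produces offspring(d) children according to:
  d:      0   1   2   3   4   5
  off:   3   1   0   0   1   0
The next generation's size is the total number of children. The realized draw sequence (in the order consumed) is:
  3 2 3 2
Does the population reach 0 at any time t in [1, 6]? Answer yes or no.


yes

gen 0: Z_0=4, draws=[3, 2, 3, 2], offspring=[0, 0, 0, 0], Z_1=0
gen 1: Z_1=0, draws=[], offspring=[], Z_2=0
gen 2: Z_2=0, draws=[], offspring=[], Z_3=0
gen 3: Z_3=0, draws=[], offspring=[], Z_4=0
gen 4: Z_4=0, draws=[], offspring=[], Z_5=0
gen 5: Z_5=0, draws=[], offspring=[], Z_6=0


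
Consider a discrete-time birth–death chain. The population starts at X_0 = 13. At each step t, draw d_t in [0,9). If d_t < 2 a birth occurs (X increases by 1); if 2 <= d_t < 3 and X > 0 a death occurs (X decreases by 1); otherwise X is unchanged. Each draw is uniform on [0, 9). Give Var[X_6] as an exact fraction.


52/27

X can drop by at most 1 per step and X_0 = 13 > T = 6, so X_t >= 13 − t >= 7 > 0 for every t <= 6: the floor at 0 (the 'and X > 0' condition) never binds. Hence X_6 = X_0 + Σ_{t<6} Y_t with i.i.d. increments Y_t = y(d_t) ∈ {+1, −1, 0}.
Outcome values over d=0..8: [1, 1, -1, 0, 0, 0, 0, 0, 0]
Σy = 1, Σy² = 3, M = 9
μ = 1/9 = 1/9,  σ² = 3/9 − (1/9)² = 26/81
Independent increments: Var[X_6] = 6·σ² = 6·(26/81) = 52/27


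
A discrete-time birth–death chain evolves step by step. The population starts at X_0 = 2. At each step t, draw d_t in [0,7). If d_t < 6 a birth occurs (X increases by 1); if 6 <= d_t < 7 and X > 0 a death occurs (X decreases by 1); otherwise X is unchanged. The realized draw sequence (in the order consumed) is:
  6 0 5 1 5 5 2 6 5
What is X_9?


t=0: X=2, d=6 → death, X_1=1
t=1: X=1, d=0 → birth, X_2=2
t=2: X=2, d=5 → birth, X_3=3
t=3: X=3, d=1 → birth, X_4=4
t=4: X=4, d=5 → birth, X_5=5
t=5: X=5, d=5 → birth, X_6=6
t=6: X=6, d=2 → birth, X_7=7
t=7: X=7, d=6 → death, X_8=6
t=8: X=6, d=5 → birth, X_9=7

7


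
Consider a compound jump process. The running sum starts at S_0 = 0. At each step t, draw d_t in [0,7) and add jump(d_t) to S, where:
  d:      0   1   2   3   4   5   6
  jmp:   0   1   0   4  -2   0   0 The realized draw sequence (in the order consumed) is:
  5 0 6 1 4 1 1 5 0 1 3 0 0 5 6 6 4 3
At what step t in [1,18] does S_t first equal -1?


t=0: S=0, d=5, jump=0, S_1=0
t=1: S=0, d=0, jump=0, S_2=0
t=2: S=0, d=6, jump=0, S_3=0
t=3: S=0, d=1, jump=1, S_4=1
t=4: S=1, d=4, jump=-2, S_5=-1
t=5: S=-1, d=1, jump=1, S_6=0
t=6: S=0, d=1, jump=1, S_7=1
t=7: S=1, d=5, jump=0, S_8=1
t=8: S=1, d=0, jump=0, S_9=1
t=9: S=1, d=1, jump=1, S_10=2
t=10: S=2, d=3, jump=4, S_11=6
t=11: S=6, d=0, jump=0, S_12=6
t=12: S=6, d=0, jump=0, S_13=6
t=13: S=6, d=5, jump=0, S_14=6
t=14: S=6, d=6, jump=0, S_15=6
t=15: S=6, d=6, jump=0, S_16=6
t=16: S=6, d=4, jump=-2, S_17=4
t=17: S=4, d=3, jump=4, S_18=8

5


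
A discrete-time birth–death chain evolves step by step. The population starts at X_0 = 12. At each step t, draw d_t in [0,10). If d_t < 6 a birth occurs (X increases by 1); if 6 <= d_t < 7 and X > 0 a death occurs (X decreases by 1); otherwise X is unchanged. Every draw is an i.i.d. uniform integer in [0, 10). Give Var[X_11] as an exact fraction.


X can drop by at most 1 per step and X_0 = 12 > T = 11, so X_t >= 12 − t >= 1 > 0 for every t <= 11: the floor at 0 (the 'and X > 0' condition) never binds. Hence X_11 = X_0 + Σ_{t<11} Y_t with i.i.d. increments Y_t = y(d_t) ∈ {+1, −1, 0}.
Outcome values over d=0..9: [1, 1, 1, 1, 1, 1, -1, 0, 0, 0]
Σy = 5, Σy² = 7, M = 10
μ = 5/10 = 1/2,  σ² = 7/10 − (1/2)² = 9/20
Independent increments: Var[X_11] = 11·σ² = 11·(9/20) = 99/20

99/20


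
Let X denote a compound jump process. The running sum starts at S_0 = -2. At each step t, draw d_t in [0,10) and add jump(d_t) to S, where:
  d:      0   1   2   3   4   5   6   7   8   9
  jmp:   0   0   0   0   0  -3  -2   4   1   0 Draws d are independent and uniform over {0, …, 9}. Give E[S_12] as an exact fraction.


-2

Outcome values over d=0..9: [0, 0, 0, 0, 0, -3, -2, 4, 1, 0]
Σy = 0, Σy² = 30, M = 10
μ = 0/10 = 0,  σ² = 30/10 − (0)² = 3
E[S_12] = -2 + 12·(0) = -2


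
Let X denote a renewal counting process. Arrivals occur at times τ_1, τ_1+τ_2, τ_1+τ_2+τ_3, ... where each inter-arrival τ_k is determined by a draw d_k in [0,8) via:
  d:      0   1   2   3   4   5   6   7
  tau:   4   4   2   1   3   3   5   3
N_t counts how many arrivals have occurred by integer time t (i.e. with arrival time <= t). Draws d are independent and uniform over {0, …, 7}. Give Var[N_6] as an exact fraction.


28595711775/68719476736

Inter-arrival values over d=0..7: [4, 4, 2, 1, 3, 3, 5, 3]
Each d has probability 1/8, so the pmf of τ is: f(1) = 1/8, f(2) = 1/8, f(3) = 3/8, f(4) = 1/4, f(5) = 1/8
Let p_n(j) = P(N_n = j), with p_0 = [1]. Condition on τ_1: p_n(0) = P(τ > n), and for j >= 1, p_n(j) = Σ_{k<=n} f(k)·p_{n−k}(j−1)
p_1 = [7/8, 1/8]  (j = 0..1)
p_2 = [3/4, 15/64, 1/64]  (j = 0..2)
p_3 = [3/8, 37/64, 23/512, 1/512]  (j = 0..3)
p_4 = [1/8, 23/32, 19/128, 31/4096, 1/4096]  (j = 0..4)
p_5 = [0, 11/16, 9/32, 123/4096, 39/32768, 1/32768]  (j = 0..5)
p_6 = [0, 29/64, 239/512, 305/4096, 89/16384, 47/262144, 1/262144]  (j = 0..6)
E[N_6] = Σ j·p_6(j) = 428017/262144;  E[N_6²] = Σ j²·p_6(j) = 807931/262144
Var[N_6] = 807931/262144 − (428017/262144)² = 28595711775/68719476736


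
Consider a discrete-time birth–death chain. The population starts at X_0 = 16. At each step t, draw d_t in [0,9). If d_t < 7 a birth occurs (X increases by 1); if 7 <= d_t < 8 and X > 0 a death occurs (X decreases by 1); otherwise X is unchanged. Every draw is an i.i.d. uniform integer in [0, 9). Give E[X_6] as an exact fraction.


20

X can drop by at most 1 per step and X_0 = 16 > T = 6, so X_t >= 16 − t >= 10 > 0 for every t <= 6: the floor at 0 (the 'and X > 0' condition) never binds. Hence X_6 = X_0 + Σ_{t<6} Y_t with i.i.d. increments Y_t = y(d_t) ∈ {+1, −1, 0}.
Outcome values over d=0..8: [1, 1, 1, 1, 1, 1, 1, -1, 0]
Σy = 6, Σy² = 8, M = 9
μ = 6/9 = 2/3,  σ² = 8/9 − (2/3)² = 4/9
E[X_6] = 16 + 6·(2/3) = 20


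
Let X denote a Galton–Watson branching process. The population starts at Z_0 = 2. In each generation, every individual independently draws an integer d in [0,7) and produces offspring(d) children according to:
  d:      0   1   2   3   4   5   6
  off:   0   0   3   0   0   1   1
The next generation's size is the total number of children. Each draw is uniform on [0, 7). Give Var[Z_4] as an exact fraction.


Outcome values over d=0..6: [0, 0, 3, 0, 0, 1, 1]
Σy = 5, Σy² = 11, M = 7
μ = 5/7 = 5/7,  σ² = 11/7 − (5/7)² = 52/49
V_0 = 0, E_0 = 2
V_1 = 52/49·E_0 + (5/7)²·V_0 = 104/49;  E_1 = 10/7
V_2 = 52/49·E_1 + (5/7)²·V_1 = 6240/2401;  E_2 = 50/49
V_3 = 52/49·E_2 + (5/7)²·V_2 = 283400/117649;  E_3 = 250/343
V_4 = 52/49·E_3 + (5/7)²·V_3 = 11544000/5764801;  E_4 = 1250/2401

11544000/5764801


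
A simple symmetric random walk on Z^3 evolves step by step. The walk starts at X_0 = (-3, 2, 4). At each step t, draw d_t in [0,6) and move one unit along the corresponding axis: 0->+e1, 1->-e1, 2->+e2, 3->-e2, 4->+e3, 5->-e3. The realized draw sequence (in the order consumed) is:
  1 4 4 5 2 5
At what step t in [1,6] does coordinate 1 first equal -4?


1

t=0: X=(-3, 2, 4), d=1 → -e1, X_1=(-4, 2, 4)
t=1: X=(-4, 2, 4), d=4 → +e3, X_2=(-4, 2, 5)
t=2: X=(-4, 2, 5), d=4 → +e3, X_3=(-4, 2, 6)
t=3: X=(-4, 2, 6), d=5 → -e3, X_4=(-4, 2, 5)
t=4: X=(-4, 2, 5), d=2 → +e2, X_5=(-4, 3, 5)
t=5: X=(-4, 3, 5), d=5 → -e3, X_6=(-4, 3, 4)


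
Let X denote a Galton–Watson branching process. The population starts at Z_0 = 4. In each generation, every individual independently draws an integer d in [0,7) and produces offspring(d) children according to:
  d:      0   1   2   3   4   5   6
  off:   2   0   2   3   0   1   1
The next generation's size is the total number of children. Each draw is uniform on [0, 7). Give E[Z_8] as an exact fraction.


Outcome values over d=0..6: [2, 0, 2, 3, 0, 1, 1]
Σy = 9, Σy² = 19, M = 7
μ = 9/7 = 9/7,  σ² = 19/7 − (9/7)² = 52/49
E[Z_0] = 4
E[Z_1] = 9/7·E[Z_0] = 36/7
E[Z_2] = 9/7·E[Z_1] = 324/49
E[Z_3] = 9/7·E[Z_2] = 2916/343
E[Z_4] = 9/7·E[Z_3] = 26244/2401
E[Z_5] = 9/7·E[Z_4] = 236196/16807
E[Z_6] = 9/7·E[Z_5] = 2125764/117649
E[Z_7] = 9/7·E[Z_6] = 19131876/823543
E[Z_8] = 9/7·E[Z_7] = 172186884/5764801

172186884/5764801


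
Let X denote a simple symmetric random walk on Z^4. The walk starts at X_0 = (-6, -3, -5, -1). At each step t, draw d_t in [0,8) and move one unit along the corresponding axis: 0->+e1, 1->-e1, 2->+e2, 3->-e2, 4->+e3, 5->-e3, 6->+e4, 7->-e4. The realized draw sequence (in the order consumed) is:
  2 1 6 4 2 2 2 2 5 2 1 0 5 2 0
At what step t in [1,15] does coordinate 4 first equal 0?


t=0: X=(-6, -3, -5, -1), d=2 → +e2, X_1=(-6, -2, -5, -1)
t=1: X=(-6, -2, -5, -1), d=1 → -e1, X_2=(-7, -2, -5, -1)
t=2: X=(-7, -2, -5, -1), d=6 → +e4, X_3=(-7, -2, -5, 0)
t=3: X=(-7, -2, -5, 0), d=4 → +e3, X_4=(-7, -2, -4, 0)
t=4: X=(-7, -2, -4, 0), d=2 → +e2, X_5=(-7, -1, -4, 0)
t=5: X=(-7, -1, -4, 0), d=2 → +e2, X_6=(-7, 0, -4, 0)
t=6: X=(-7, 0, -4, 0), d=2 → +e2, X_7=(-7, 1, -4, 0)
t=7: X=(-7, 1, -4, 0), d=2 → +e2, X_8=(-7, 2, -4, 0)
t=8: X=(-7, 2, -4, 0), d=5 → -e3, X_9=(-7, 2, -5, 0)
t=9: X=(-7, 2, -5, 0), d=2 → +e2, X_10=(-7, 3, -5, 0)
t=10: X=(-7, 3, -5, 0), d=1 → -e1, X_11=(-8, 3, -5, 0)
t=11: X=(-8, 3, -5, 0), d=0 → +e1, X_12=(-7, 3, -5, 0)
t=12: X=(-7, 3, -5, 0), d=5 → -e3, X_13=(-7, 3, -6, 0)
t=13: X=(-7, 3, -6, 0), d=2 → +e2, X_14=(-7, 4, -6, 0)
t=14: X=(-7, 4, -6, 0), d=0 → +e1, X_15=(-6, 4, -6, 0)

3


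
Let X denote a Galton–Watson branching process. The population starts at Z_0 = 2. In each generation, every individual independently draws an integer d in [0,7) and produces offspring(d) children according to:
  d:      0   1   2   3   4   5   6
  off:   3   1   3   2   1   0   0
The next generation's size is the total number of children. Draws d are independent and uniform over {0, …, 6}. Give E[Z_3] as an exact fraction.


2000/343

Outcome values over d=0..6: [3, 1, 3, 2, 1, 0, 0]
Σy = 10, Σy² = 24, M = 7
μ = 10/7 = 10/7,  σ² = 24/7 − (10/7)² = 68/49
E[Z_0] = 2
E[Z_1] = 10/7·E[Z_0] = 20/7
E[Z_2] = 10/7·E[Z_1] = 200/49
E[Z_3] = 10/7·E[Z_2] = 2000/343


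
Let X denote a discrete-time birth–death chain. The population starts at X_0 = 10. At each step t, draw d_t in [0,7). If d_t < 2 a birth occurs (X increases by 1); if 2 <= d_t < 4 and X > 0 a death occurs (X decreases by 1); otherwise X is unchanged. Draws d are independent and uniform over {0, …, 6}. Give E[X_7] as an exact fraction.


10

X can drop by at most 1 per step and X_0 = 10 > T = 7, so X_t >= 10 − t >= 3 > 0 for every t <= 7: the floor at 0 (the 'and X > 0' condition) never binds. Hence X_7 = X_0 + Σ_{t<7} Y_t with i.i.d. increments Y_t = y(d_t) ∈ {+1, −1, 0}.
Outcome values over d=0..6: [1, 1, -1, -1, 0, 0, 0]
Σy = 0, Σy² = 4, M = 7
μ = 0/7 = 0,  σ² = 4/7 − (0)² = 4/7
E[X_7] = 10 + 7·(0) = 10


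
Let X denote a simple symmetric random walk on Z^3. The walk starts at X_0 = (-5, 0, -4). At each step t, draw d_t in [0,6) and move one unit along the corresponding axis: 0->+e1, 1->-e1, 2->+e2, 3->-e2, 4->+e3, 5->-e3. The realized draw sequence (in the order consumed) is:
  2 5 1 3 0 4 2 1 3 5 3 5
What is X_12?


(-6, -1, -6)

t=0: X=(-5, 0, -4), d=2 → +e2, X_1=(-5, 1, -4)
t=1: X=(-5, 1, -4), d=5 → -e3, X_2=(-5, 1, -5)
t=2: X=(-5, 1, -5), d=1 → -e1, X_3=(-6, 1, -5)
t=3: X=(-6, 1, -5), d=3 → -e2, X_4=(-6, 0, -5)
t=4: X=(-6, 0, -5), d=0 → +e1, X_5=(-5, 0, -5)
t=5: X=(-5, 0, -5), d=4 → +e3, X_6=(-5, 0, -4)
t=6: X=(-5, 0, -4), d=2 → +e2, X_7=(-5, 1, -4)
t=7: X=(-5, 1, -4), d=1 → -e1, X_8=(-6, 1, -4)
t=8: X=(-6, 1, -4), d=3 → -e2, X_9=(-6, 0, -4)
t=9: X=(-6, 0, -4), d=5 → -e3, X_10=(-6, 0, -5)
t=10: X=(-6, 0, -5), d=3 → -e2, X_11=(-6, -1, -5)
t=11: X=(-6, -1, -5), d=5 → -e3, X_12=(-6, -1, -6)


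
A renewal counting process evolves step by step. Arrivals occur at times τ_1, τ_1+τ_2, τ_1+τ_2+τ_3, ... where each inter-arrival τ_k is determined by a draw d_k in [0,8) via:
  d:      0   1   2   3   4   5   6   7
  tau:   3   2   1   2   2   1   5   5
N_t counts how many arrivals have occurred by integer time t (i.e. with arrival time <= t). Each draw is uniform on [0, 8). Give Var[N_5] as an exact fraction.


Inter-arrival values over d=0..7: [3, 2, 1, 2, 2, 1, 5, 5]
Each d has probability 1/8, so the pmf of τ is: f(1) = 1/4, f(2) = 3/8, f(3) = 1/8, f(5) = 1/4
Let p_n(j) = P(N_n = j), with p_0 = [1]. Condition on τ_1: p_n(0) = P(τ > n), and for j >= 1, p_n(j) = Σ_{k<=n} f(k)·p_{n−k}(j−1)
p_1 = [3/4, 1/4]  (j = 0..1)
p_2 = [3/8, 9/16, 1/16]  (j = 0..2)
p_3 = [1/4, 1/2, 15/64, 1/64]  (j = 0..3)
p_4 = [1/4, 19/64, 47/128, 21/256, 1/256]  (j = 0..4)
p_5 = [0, 29/64, 85/256, 3/16, 27/1024, 1/1024]  (j = 0..5)
E[N_5] = Σ j·p_5(j) = 1833/1024;  E[N_5²] = Σ j²·p_5(j) = 4009/1024
Var[N_5] = 4009/1024 − (1833/1024)² = 745327/1048576

745327/1048576


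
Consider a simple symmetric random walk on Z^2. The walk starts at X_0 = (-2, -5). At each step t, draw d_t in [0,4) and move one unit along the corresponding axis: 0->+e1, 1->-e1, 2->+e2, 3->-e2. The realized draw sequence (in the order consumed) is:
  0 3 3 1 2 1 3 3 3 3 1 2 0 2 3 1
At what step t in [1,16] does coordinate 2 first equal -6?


2

t=0: X=(-2, -5), d=0 → +e1, X_1=(-1, -5)
t=1: X=(-1, -5), d=3 → -e2, X_2=(-1, -6)
t=2: X=(-1, -6), d=3 → -e2, X_3=(-1, -7)
t=3: X=(-1, -7), d=1 → -e1, X_4=(-2, -7)
t=4: X=(-2, -7), d=2 → +e2, X_5=(-2, -6)
t=5: X=(-2, -6), d=1 → -e1, X_6=(-3, -6)
t=6: X=(-3, -6), d=3 → -e2, X_7=(-3, -7)
t=7: X=(-3, -7), d=3 → -e2, X_8=(-3, -8)
t=8: X=(-3, -8), d=3 → -e2, X_9=(-3, -9)
t=9: X=(-3, -9), d=3 → -e2, X_10=(-3, -10)
t=10: X=(-3, -10), d=1 → -e1, X_11=(-4, -10)
t=11: X=(-4, -10), d=2 → +e2, X_12=(-4, -9)
t=12: X=(-4, -9), d=0 → +e1, X_13=(-3, -9)
t=13: X=(-3, -9), d=2 → +e2, X_14=(-3, -8)
t=14: X=(-3, -8), d=3 → -e2, X_15=(-3, -9)
t=15: X=(-3, -9), d=1 → -e1, X_16=(-4, -9)


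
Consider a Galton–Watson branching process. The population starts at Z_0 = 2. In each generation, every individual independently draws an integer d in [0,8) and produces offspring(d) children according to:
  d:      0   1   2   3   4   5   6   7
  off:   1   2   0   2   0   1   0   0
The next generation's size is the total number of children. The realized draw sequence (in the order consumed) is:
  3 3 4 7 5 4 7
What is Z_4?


0

gen 0: Z_0=2, draws=[3, 3], offspring=[2, 2], Z_1=4
gen 1: Z_1=4, draws=[4, 7, 5, 4], offspring=[0, 0, 1, 0], Z_2=1
gen 2: Z_2=1, draws=[7], offspring=[0], Z_3=0
gen 3: Z_3=0, draws=[], offspring=[], Z_4=0


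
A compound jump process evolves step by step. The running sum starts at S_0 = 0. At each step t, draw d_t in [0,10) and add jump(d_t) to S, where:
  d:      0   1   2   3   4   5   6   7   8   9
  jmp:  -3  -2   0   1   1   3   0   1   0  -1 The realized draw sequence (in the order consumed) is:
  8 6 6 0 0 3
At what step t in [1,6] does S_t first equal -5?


t=0: S=0, d=8, jump=0, S_1=0
t=1: S=0, d=6, jump=0, S_2=0
t=2: S=0, d=6, jump=0, S_3=0
t=3: S=0, d=0, jump=-3, S_4=-3
t=4: S=-3, d=0, jump=-3, S_5=-6
t=5: S=-6, d=3, jump=1, S_6=-5

6


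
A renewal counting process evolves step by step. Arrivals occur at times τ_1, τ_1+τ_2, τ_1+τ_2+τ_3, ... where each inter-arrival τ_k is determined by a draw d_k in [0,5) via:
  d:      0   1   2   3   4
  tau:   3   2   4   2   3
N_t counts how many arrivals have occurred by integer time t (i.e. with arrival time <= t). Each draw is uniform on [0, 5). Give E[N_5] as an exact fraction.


Inter-arrival values over d=0..4: [3, 2, 4, 2, 3]
Each d has probability 1/5, so the pmf of τ is: f(2) = 2/5, f(3) = 2/5, f(4) = 1/5
Renewal equation for m(n) = E[N_n]: condition on τ_1 = k (if k <= n, one arrival plus a fresh copy on the remaining n−k steps): m(n) = F(n) + Σ_{k<=n} f(k)·m(n−k), where F(n) = P(τ <= n) and m(0) = 0
m(1) = F(1) = 0
m(2) = F(2) = 2/5
m(3) = F(3) = 4/5
m(4) = F(4) + f(2)·m(2) = 1 + 2/5·2/5 = 29/25
m(5) = F(5) + f(2)·m(3) + f(3)·m(2) = 1 + 2/5·4/5 + 2/5·2/5 = 37/25
E[N_5] = m(5) = 37/25

37/25
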